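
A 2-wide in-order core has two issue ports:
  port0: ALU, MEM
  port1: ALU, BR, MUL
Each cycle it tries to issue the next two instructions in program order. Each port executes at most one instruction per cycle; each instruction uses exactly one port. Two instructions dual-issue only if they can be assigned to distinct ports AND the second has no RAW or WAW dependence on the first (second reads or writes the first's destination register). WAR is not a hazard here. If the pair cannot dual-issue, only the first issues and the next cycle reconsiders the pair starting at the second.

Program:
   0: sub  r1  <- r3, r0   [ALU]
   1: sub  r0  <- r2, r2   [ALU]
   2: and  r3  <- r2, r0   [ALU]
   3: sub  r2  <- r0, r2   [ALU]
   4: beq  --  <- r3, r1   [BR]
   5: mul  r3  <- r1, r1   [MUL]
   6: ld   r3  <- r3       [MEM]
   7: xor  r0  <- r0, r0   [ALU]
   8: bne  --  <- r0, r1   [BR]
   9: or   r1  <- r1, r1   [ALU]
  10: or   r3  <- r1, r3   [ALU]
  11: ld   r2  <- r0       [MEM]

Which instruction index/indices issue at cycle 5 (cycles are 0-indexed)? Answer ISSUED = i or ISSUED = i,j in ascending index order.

ISSUED = 8,9

t=0 i0+i1:sub;sub ; 2-wide
t=1 i2+i3:and;sub ; 2-wide
t=2 i4:beq ; no-port BR/MUL
t=3 i5:mul ; RAW+WAW r3
t=4 i6+i7:ld;xor ; 2-wide
t=5 i8+i9:bne;or ; 2-wide
t=6 i10+i11:or;ld ; 2-wide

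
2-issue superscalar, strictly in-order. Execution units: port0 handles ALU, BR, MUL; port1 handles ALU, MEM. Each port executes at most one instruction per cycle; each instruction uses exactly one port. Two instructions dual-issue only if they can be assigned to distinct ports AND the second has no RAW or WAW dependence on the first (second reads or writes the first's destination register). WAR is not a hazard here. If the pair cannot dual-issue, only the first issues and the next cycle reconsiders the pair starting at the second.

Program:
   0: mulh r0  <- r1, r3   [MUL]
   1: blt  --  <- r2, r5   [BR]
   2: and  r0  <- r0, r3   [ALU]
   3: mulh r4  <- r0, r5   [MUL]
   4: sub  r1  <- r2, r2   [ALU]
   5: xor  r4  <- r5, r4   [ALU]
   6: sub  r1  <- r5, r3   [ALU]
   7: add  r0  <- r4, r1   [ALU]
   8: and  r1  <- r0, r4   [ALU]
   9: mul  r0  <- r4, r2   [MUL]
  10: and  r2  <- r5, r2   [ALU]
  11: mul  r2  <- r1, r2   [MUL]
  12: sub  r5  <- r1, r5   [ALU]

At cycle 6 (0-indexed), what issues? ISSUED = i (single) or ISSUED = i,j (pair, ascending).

ISSUED = 10

0. mulh @i0  | no-port MUL/BR
1. blt+and @i1/i2  | 2-wide
2. mulh+sub @i3/i4  | 2-wide
3. xor+sub @i5/i6  | 2-wide
4. add @i7  | RAW r0
5. and+mul @i8/i9  | 2-wide
6. and @i10  | RAW+WAW r2
7. mul+sub @i11/i12  | 2-wide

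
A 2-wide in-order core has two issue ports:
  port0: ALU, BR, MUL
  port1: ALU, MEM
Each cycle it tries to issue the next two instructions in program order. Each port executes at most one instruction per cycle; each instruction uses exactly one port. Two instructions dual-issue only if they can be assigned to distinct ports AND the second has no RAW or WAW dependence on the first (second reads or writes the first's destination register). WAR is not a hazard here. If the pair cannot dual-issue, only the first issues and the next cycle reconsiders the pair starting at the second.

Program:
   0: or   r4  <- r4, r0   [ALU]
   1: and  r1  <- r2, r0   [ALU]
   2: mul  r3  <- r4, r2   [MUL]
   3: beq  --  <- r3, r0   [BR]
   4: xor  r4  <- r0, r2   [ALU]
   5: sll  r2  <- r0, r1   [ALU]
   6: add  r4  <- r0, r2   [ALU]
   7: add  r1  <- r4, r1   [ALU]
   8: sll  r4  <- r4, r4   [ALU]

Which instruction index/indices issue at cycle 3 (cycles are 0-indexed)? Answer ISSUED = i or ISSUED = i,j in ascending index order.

ISSUED = 5

0. or+and @i0+i1  | 2-wide
1. mul @i2  | no-port MUL/BR
2. beq+xor @i3+i4  | 2-wide
3. sll @i5  | RAW r2
4. add @i6  | RAW r4
5. add+sll @i7+i8  | 2-wide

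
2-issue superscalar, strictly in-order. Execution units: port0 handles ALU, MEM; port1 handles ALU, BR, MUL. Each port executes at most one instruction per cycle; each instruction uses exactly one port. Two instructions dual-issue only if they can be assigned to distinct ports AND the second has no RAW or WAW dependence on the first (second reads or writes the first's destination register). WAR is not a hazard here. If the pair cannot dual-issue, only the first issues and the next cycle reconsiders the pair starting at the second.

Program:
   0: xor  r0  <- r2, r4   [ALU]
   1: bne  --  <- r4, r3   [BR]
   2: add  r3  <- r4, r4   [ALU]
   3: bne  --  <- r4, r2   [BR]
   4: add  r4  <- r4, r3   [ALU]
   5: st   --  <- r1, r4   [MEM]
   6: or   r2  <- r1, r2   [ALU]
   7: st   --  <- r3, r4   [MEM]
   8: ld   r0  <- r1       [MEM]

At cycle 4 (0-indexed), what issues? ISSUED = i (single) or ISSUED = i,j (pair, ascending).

ISSUED = 7

0. xor/bne @i0,i1  | pair
1. add/bne @i2,i3  | pair
2. add @i4  | RAW r4
3. st/or @i5,i6  | pair
4. st @i7  | no-port MEM/MEM
5. ld @i8  | tail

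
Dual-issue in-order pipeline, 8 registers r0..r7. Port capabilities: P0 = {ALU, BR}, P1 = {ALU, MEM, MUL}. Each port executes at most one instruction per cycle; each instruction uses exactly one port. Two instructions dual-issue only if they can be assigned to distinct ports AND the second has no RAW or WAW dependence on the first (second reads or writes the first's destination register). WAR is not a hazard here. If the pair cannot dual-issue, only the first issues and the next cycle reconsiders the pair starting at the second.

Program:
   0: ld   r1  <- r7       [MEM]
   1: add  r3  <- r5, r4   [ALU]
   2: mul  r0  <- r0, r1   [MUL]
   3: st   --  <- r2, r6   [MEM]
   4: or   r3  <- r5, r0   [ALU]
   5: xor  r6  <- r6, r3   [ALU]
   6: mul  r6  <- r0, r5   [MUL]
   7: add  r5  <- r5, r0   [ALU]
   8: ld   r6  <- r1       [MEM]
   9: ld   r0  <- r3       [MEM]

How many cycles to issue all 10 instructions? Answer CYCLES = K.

CYCLES = 7

[0] i0&i1  ld+add  -- dual
[1] i2  mul  -- no-port MUL/MEM
[2] i3&i4  st+or  -- dual
[3] i5  xor  -- WAW r6
[4] i6&i7  mul+add  -- dual
[5] i8  ld  -- no-port MEM/MEM
[6] i9  ld  -- tail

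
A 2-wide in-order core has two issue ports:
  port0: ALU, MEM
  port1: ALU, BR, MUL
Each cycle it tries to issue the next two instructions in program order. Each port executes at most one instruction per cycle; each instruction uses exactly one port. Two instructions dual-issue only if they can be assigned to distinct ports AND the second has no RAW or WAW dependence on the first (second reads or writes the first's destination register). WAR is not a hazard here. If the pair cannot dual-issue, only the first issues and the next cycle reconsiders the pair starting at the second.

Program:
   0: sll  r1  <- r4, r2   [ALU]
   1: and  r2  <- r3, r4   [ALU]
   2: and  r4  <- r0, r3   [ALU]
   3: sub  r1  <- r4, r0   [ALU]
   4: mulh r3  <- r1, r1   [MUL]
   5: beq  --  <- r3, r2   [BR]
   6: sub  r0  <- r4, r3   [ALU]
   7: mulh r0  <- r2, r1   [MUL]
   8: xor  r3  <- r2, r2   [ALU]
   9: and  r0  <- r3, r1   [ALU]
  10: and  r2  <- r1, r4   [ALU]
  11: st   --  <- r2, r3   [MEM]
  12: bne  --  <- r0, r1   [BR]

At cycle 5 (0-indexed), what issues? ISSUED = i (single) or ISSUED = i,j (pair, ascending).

[0] i0+i1  sll+and  -- 2-wide
[1] i2  and  -- RAW r4
[2] i3  sub  -- RAW r1
[3] i4  mulh  -- no-port MUL/BR
[4] i5+i6  beq+sub  -- 2-wide
[5] i7+i8  mulh+xor  -- 2-wide
[6] i9+i10  and+and  -- 2-wide
[7] i11+i12  st+bne  -- 2-wide

ISSUED = 7,8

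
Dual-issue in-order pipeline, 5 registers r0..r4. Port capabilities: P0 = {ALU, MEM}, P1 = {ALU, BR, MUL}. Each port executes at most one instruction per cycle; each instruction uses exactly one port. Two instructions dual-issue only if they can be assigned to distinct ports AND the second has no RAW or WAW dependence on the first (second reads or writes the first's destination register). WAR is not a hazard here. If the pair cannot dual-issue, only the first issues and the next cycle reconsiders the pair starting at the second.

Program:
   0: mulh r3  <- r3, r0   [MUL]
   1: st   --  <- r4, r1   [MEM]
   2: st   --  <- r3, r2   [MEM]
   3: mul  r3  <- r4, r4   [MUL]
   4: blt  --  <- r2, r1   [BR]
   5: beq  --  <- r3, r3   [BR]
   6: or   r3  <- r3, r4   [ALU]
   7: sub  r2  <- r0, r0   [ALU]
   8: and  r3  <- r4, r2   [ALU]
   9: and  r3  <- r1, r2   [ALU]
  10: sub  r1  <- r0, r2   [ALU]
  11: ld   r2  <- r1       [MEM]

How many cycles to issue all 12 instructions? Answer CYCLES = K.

CYCLES = 8

c0: i0&i1 mulh.MUL/st.MEM  pair
c1: i2&i3 st.MEM/mul.MUL  pair
c2: i4 blt.BR  no-port BR/BR
c3: i5&i6 beq.BR/or.ALU  pair
c4: i7 sub.ALU  RAW r2
c5: i8 and.ALU  WAW r3
c6: i9&i10 and.ALU/sub.ALU  pair
c7: i11 ld.MEM  tail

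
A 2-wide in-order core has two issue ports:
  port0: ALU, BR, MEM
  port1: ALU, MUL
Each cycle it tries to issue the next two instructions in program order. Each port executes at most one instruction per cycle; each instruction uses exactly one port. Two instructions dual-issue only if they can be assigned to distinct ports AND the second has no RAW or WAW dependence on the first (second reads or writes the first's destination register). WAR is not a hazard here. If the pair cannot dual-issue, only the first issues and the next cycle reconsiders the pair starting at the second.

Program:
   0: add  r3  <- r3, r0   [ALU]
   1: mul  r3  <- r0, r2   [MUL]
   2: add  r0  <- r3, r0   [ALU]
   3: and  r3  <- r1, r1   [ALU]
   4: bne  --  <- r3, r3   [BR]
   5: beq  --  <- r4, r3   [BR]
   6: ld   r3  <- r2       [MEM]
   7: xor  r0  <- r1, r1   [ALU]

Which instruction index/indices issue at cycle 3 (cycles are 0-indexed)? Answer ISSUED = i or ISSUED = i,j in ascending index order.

  cy0 -> i0 (add) WAW r3
  cy1 -> i1 (mul) RAW r3
  cy2 -> i2/i3 (add/and) 2-wide
  cy3 -> i4 (bne) no-port BR/BR
  cy4 -> i5 (beq) no-port BR/MEM
  cy5 -> i6/i7 (ld/xor) 2-wide

ISSUED = 4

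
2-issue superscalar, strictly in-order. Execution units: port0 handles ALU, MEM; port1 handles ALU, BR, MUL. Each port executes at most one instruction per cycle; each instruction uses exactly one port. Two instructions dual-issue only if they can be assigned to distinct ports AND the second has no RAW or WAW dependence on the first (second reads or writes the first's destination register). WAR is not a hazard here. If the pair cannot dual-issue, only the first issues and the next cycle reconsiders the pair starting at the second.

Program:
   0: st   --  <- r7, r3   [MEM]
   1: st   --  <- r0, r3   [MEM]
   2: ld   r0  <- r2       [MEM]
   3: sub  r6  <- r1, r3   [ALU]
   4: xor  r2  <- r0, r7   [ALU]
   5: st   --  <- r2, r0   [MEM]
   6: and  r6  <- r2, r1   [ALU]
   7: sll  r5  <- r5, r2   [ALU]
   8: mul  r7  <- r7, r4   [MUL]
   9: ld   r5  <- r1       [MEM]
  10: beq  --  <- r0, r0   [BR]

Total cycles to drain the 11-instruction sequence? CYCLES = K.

CYCLES = 7

c0: i0 st  no-port MEM/MEM
c1: i1 st  no-port MEM/MEM
c2: i2&i3 ld;sub  dual
c3: i4 xor  RAW r2
c4: i5&i6 st;and  dual
c5: i7&i8 sll;mul  dual
c6: i9&i10 ld;beq  dual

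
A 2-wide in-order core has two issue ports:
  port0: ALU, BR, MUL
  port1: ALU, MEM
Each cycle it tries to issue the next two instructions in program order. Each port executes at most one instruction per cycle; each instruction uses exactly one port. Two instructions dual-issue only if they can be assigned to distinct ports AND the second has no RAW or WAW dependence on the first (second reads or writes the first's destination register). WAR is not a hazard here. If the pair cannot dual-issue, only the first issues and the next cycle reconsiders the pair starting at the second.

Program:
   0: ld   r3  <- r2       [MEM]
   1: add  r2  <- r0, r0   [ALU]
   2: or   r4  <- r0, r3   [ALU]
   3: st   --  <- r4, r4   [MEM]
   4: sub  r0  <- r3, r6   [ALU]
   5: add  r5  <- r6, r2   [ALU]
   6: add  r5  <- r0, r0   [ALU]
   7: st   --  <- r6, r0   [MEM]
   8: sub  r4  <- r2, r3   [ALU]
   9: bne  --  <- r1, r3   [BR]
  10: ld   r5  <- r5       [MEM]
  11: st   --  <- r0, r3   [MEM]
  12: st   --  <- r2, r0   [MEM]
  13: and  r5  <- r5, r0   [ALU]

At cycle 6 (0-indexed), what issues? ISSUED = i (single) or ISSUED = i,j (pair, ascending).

ISSUED = 10

[0] i0,i1  ld+add  -- 2-wide
[1] i2  or  -- RAW r4
[2] i3,i4  st+sub  -- 2-wide
[3] i5  add  -- WAW r5
[4] i6,i7  add+st  -- 2-wide
[5] i8,i9  sub+bne  -- 2-wide
[6] i10  ld  -- no-port MEM/MEM
[7] i11  st  -- no-port MEM/MEM
[8] i12,i13  st+and  -- 2-wide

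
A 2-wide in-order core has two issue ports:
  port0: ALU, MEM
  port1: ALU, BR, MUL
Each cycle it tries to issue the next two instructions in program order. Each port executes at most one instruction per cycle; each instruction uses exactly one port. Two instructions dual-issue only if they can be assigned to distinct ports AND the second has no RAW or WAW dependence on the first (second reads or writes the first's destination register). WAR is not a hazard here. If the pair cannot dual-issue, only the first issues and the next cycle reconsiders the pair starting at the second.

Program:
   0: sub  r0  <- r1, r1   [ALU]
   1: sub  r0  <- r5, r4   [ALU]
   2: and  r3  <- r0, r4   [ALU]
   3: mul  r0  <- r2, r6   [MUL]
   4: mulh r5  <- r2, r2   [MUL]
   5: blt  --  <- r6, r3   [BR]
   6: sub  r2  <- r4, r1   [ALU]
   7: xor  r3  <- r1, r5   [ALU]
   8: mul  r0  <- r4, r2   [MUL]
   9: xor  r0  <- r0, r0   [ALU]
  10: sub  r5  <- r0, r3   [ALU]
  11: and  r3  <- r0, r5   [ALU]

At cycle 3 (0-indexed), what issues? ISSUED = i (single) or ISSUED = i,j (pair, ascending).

c0: i0 sub.ALU  WAW r0
c1: i1 sub.ALU  RAW r0
c2: i2&i3 and.ALU;mul.MUL  pair
c3: i4 mulh.MUL  no-port MUL/BR
c4: i5&i6 blt.BR;sub.ALU  pair
c5: i7&i8 xor.ALU;mul.MUL  pair
c6: i9 xor.ALU  RAW r0
c7: i10 sub.ALU  RAW r5
c8: i11 and.ALU  tail

ISSUED = 4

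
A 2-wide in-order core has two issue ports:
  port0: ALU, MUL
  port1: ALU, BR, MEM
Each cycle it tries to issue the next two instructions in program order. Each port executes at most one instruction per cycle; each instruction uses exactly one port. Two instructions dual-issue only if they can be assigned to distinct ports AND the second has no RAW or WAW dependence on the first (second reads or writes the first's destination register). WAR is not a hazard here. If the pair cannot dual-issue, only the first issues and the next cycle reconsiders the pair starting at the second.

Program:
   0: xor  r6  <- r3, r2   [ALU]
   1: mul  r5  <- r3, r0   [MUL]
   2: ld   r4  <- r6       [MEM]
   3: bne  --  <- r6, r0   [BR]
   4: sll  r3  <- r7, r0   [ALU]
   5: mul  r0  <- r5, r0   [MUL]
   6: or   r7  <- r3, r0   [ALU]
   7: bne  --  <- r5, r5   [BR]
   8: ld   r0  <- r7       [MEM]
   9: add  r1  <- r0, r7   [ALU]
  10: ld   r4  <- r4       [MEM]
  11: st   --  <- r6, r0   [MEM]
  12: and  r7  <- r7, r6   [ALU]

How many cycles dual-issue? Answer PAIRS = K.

PAIRS = 5

[0] i0&i1  xor;mul  -- 2-wide
[1] i2  ld  -- no-port MEM/BR
[2] i3&i4  bne;sll  -- 2-wide
[3] i5  mul  -- RAW r0
[4] i6&i7  or;bne  -- 2-wide
[5] i8  ld  -- RAW r0
[6] i9&i10  add;ld  -- 2-wide
[7] i11&i12  st;and  -- 2-wide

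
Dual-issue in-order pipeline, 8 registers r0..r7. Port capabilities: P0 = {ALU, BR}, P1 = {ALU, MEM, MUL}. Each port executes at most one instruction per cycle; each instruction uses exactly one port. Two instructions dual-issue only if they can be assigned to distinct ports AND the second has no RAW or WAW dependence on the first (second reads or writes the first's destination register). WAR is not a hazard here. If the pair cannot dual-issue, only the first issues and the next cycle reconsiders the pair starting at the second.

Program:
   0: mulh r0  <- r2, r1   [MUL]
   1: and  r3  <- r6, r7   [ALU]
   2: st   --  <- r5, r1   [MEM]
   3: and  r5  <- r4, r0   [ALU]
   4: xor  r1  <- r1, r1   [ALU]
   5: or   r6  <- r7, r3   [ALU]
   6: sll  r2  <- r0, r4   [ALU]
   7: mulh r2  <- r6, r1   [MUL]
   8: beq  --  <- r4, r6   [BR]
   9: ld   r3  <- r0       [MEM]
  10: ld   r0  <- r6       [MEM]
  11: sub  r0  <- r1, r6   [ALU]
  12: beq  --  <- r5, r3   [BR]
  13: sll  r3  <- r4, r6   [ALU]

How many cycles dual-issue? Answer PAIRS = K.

0. mulh.MUL;and.ALU @i0&i1  | dual
1. st.MEM;and.ALU @i2&i3  | dual
2. xor.ALU;or.ALU @i4&i5  | dual
3. sll.ALU @i6  | WAW r2
4. mulh.MUL;beq.BR @i7&i8  | dual
5. ld.MEM @i9  | no-port MEM/MEM
6. ld.MEM @i10  | WAW r0
7. sub.ALU;beq.BR @i11&i12  | dual
8. sll.ALU @i13  | tail

PAIRS = 5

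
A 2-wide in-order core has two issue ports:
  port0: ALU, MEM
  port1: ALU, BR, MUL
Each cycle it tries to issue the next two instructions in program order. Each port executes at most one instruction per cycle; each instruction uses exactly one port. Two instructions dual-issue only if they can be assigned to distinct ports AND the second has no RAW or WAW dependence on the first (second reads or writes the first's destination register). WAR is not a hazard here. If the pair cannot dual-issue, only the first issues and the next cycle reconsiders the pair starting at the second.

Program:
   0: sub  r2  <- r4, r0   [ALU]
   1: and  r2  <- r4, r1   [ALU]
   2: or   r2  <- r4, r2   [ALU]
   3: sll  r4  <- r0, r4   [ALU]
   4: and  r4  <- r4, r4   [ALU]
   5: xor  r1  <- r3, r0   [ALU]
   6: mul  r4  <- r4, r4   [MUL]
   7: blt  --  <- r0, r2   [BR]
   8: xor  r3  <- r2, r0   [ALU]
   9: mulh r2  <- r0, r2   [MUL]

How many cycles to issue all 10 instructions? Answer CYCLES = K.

CYCLES = 7

  cy0 -> i0 (sub) WAW r2
  cy1 -> i1 (and) RAW+WAW r2
  cy2 -> i2/i3 (or/sll) pair
  cy3 -> i4/i5 (and/xor) pair
  cy4 -> i6 (mul) no-port MUL/BR
  cy5 -> i7/i8 (blt/xor) pair
  cy6 -> i9 (mulh) tail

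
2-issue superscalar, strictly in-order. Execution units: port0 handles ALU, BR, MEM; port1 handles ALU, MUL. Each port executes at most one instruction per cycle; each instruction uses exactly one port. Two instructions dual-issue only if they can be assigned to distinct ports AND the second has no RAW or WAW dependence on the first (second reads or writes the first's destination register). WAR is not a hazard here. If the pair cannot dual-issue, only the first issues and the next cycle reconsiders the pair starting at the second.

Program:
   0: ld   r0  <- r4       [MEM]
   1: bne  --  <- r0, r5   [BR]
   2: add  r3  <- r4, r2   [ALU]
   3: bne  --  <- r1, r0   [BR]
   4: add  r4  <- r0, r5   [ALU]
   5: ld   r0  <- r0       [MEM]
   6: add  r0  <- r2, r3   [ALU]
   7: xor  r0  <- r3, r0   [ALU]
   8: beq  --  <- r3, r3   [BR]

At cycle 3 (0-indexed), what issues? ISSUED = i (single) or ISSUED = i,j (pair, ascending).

ISSUED = 5

c0: i0 ld  no-port MEM/BR
c1: i1+i2 bne/add  2-wide
c2: i3+i4 bne/add  2-wide
c3: i5 ld  WAW r0
c4: i6 add  RAW+WAW r0
c5: i7+i8 xor/beq  2-wide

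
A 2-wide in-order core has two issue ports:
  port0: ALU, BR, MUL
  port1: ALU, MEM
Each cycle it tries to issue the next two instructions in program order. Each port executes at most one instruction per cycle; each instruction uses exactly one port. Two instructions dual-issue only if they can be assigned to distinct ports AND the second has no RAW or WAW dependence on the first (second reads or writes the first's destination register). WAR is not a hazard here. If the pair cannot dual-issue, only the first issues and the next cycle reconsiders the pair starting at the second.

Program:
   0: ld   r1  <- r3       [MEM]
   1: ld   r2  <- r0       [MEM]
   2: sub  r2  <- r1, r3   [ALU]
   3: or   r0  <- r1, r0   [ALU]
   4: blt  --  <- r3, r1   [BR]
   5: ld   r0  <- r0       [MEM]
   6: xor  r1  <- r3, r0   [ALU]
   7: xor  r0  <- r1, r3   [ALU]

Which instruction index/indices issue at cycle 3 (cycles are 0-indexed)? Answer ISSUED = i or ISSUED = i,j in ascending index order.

ISSUED = 4,5

  cy0 -> i0 (ld) no-port MEM/MEM
  cy1 -> i1 (ld) WAW r2
  cy2 -> i2&i3 (sub+or) pair
  cy3 -> i4&i5 (blt+ld) pair
  cy4 -> i6 (xor) RAW r1
  cy5 -> i7 (xor) tail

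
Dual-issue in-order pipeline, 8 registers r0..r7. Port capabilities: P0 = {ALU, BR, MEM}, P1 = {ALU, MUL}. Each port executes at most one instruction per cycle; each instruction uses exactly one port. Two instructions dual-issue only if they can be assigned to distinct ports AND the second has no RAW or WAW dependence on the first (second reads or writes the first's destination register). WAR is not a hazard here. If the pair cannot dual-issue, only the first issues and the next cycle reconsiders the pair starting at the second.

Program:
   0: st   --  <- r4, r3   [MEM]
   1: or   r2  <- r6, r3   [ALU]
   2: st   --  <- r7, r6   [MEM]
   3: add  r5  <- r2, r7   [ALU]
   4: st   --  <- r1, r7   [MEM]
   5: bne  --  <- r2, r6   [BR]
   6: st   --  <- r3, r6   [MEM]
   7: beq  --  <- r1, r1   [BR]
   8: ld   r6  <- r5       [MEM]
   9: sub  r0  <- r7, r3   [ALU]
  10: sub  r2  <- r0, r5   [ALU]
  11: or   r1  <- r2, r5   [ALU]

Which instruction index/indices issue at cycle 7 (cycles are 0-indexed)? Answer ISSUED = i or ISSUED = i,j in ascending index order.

ISSUED = 10

[0] i0/i1  st.MEM or.ALU  -- 2-wide
[1] i2/i3  st.MEM add.ALU  -- 2-wide
[2] i4  st.MEM  -- no-port MEM/BR
[3] i5  bne.BR  -- no-port BR/MEM
[4] i6  st.MEM  -- no-port MEM/BR
[5] i7  beq.BR  -- no-port BR/MEM
[6] i8/i9  ld.MEM sub.ALU  -- 2-wide
[7] i10  sub.ALU  -- RAW r2
[8] i11  or.ALU  -- tail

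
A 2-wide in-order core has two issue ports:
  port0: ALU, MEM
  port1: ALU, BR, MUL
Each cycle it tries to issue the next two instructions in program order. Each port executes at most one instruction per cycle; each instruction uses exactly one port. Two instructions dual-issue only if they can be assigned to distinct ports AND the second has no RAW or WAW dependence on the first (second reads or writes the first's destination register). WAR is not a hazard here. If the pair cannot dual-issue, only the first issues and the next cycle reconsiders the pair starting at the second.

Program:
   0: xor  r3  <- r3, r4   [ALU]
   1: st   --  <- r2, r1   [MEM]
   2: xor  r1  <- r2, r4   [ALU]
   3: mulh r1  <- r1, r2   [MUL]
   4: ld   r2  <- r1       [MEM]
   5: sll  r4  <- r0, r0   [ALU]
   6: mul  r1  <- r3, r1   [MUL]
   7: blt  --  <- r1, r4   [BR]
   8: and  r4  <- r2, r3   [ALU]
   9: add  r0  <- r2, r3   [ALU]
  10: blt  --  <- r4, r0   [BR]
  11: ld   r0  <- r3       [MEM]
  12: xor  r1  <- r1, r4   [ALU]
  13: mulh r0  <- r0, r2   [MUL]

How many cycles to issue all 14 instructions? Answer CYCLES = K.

  cy0 -> i0/i1 (xor.ALU+st.MEM) pair
  cy1 -> i2 (xor.ALU) RAW+WAW r1
  cy2 -> i3 (mulh.MUL) RAW r1
  cy3 -> i4/i5 (ld.MEM+sll.ALU) pair
  cy4 -> i6 (mul.MUL) no-port MUL/BR
  cy5 -> i7/i8 (blt.BR+and.ALU) pair
  cy6 -> i9 (add.ALU) RAW r0
  cy7 -> i10/i11 (blt.BR+ld.MEM) pair
  cy8 -> i12/i13 (xor.ALU+mulh.MUL) pair

CYCLES = 9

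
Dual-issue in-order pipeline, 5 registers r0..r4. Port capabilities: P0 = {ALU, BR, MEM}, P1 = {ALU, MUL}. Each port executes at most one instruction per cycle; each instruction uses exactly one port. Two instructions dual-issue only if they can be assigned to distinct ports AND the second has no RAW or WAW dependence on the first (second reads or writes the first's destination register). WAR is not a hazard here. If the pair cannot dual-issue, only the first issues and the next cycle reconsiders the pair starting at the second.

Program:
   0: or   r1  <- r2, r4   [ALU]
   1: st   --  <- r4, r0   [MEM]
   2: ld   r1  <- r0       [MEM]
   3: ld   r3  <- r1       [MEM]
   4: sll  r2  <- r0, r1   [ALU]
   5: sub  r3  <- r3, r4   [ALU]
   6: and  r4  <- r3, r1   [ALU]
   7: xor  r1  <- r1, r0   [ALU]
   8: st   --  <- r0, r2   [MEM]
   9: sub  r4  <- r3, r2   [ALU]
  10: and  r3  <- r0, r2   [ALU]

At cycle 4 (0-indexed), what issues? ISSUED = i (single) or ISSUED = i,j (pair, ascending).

t=0 i0&i1:or.ALU;st.MEM ; dual
t=1 i2:ld.MEM ; no-port MEM/MEM
t=2 i3&i4:ld.MEM;sll.ALU ; dual
t=3 i5:sub.ALU ; RAW r3
t=4 i6&i7:and.ALU;xor.ALU ; dual
t=5 i8&i9:st.MEM;sub.ALU ; dual
t=6 i10:and.ALU ; tail

ISSUED = 6,7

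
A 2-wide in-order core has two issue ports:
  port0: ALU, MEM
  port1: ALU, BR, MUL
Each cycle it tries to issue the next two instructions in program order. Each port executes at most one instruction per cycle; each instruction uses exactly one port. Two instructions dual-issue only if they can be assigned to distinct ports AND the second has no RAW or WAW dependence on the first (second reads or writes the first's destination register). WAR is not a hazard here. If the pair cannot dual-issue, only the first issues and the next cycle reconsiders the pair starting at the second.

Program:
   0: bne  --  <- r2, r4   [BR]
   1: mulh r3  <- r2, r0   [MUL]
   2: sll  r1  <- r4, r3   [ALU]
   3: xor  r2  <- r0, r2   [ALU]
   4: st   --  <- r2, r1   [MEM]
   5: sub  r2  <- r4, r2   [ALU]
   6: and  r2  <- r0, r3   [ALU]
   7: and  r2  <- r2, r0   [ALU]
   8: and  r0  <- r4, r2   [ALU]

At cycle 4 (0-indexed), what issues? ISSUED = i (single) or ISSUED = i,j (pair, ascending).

ISSUED = 6

t=0 i0:bne ; no-port BR/MUL
t=1 i1:mulh ; RAW r3
t=2 i2+i3:sll xor ; 2-wide
t=3 i4+i5:st sub ; 2-wide
t=4 i6:and ; RAW+WAW r2
t=5 i7:and ; RAW r2
t=6 i8:and ; tail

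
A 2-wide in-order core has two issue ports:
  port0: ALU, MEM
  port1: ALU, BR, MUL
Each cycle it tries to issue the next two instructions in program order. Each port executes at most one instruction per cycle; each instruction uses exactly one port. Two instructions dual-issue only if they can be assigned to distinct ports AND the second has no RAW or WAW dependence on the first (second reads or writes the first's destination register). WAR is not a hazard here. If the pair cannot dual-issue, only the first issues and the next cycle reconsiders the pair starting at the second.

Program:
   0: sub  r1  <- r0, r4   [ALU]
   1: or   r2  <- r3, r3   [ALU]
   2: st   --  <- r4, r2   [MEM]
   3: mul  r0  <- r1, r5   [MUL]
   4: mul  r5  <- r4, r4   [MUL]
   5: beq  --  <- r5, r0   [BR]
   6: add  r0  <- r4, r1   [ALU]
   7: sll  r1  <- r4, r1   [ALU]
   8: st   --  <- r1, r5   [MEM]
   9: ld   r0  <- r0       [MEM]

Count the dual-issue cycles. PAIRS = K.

[0] i0/i1  sub.ALU+or.ALU  -- pair
[1] i2/i3  st.MEM+mul.MUL  -- pair
[2] i4  mul.MUL  -- no-port MUL/BR
[3] i5/i6  beq.BR+add.ALU  -- pair
[4] i7  sll.ALU  -- RAW r1
[5] i8  st.MEM  -- no-port MEM/MEM
[6] i9  ld.MEM  -- tail

PAIRS = 3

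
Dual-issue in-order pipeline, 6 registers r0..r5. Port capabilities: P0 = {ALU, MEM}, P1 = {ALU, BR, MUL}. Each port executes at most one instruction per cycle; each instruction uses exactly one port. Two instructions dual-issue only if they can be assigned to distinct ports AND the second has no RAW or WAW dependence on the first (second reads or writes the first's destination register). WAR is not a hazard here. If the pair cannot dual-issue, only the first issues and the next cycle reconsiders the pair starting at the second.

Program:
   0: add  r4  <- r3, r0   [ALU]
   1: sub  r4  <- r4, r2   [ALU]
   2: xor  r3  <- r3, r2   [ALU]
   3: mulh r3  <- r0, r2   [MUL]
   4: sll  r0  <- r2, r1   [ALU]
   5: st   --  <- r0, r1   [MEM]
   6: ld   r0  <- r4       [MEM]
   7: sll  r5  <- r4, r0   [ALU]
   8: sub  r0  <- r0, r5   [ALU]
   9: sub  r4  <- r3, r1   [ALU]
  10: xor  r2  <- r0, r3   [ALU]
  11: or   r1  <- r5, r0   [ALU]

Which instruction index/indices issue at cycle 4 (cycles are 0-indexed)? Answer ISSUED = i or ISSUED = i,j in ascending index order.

ISSUED = 6

c0: i0 add.ALU  RAW+WAW r4
c1: i1/i2 sub.ALU/xor.ALU  2-wide
c2: i3/i4 mulh.MUL/sll.ALU  2-wide
c3: i5 st.MEM  no-port MEM/MEM
c4: i6 ld.MEM  RAW r0
c5: i7 sll.ALU  RAW r5
c6: i8/i9 sub.ALU/sub.ALU  2-wide
c7: i10/i11 xor.ALU/or.ALU  2-wide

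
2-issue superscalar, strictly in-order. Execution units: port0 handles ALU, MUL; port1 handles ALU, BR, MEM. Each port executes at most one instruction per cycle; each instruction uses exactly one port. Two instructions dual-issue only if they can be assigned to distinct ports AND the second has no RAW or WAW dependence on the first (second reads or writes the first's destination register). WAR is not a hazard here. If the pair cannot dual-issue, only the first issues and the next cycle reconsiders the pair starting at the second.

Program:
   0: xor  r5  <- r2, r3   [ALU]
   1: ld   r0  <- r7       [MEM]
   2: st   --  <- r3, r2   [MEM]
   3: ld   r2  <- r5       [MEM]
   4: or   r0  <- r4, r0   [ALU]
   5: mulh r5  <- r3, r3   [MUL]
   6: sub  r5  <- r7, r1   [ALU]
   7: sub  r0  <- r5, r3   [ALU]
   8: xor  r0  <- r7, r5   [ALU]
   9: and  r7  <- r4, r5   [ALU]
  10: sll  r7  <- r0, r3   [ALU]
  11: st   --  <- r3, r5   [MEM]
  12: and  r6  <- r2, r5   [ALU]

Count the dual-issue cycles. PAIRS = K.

[0] i0+i1  xor.ALU ld.MEM  -- 2-wide
[1] i2  st.MEM  -- no-port MEM/MEM
[2] i3+i4  ld.MEM or.ALU  -- 2-wide
[3] i5  mulh.MUL  -- WAW r5
[4] i6  sub.ALU  -- RAW r5
[5] i7  sub.ALU  -- WAW r0
[6] i8+i9  xor.ALU and.ALU  -- 2-wide
[7] i10+i11  sll.ALU st.MEM  -- 2-wide
[8] i12  and.ALU  -- tail

PAIRS = 4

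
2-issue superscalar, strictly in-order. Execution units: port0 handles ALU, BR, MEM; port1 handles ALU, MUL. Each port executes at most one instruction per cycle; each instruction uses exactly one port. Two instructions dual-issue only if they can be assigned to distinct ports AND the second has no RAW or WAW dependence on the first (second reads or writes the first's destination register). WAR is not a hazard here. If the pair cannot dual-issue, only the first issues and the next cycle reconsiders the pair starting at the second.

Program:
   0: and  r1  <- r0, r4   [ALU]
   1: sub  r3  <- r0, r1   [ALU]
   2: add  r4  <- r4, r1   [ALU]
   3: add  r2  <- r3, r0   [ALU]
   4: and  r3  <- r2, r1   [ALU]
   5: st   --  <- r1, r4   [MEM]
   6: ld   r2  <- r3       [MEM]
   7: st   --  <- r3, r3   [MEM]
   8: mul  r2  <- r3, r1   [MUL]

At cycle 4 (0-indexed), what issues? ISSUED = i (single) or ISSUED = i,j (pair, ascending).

[0] i0  and  -- RAW r1
[1] i1+i2  sub/add  -- dual
[2] i3  add  -- RAW r2
[3] i4+i5  and/st  -- dual
[4] i6  ld  -- no-port MEM/MEM
[5] i7+i8  st/mul  -- dual

ISSUED = 6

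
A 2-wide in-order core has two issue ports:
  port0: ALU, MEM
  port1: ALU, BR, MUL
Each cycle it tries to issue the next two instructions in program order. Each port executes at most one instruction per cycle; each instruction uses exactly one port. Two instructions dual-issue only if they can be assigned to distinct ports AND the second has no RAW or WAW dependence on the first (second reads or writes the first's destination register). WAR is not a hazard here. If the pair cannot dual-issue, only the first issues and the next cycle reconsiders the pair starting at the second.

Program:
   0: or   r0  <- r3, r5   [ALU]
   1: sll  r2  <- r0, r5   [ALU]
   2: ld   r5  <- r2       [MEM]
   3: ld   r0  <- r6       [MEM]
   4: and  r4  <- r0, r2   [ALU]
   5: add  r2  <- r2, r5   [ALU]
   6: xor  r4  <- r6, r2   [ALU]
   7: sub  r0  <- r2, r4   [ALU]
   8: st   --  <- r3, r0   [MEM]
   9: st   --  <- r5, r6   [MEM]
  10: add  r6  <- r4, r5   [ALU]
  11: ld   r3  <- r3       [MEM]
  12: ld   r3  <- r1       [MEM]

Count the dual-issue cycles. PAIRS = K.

t=0 i0:or.ALU ; RAW r0
t=1 i1:sll.ALU ; RAW r2
t=2 i2:ld.MEM ; no-port MEM/MEM
t=3 i3:ld.MEM ; RAW r0
t=4 i4/i5:and.ALU+add.ALU ; pair
t=5 i6:xor.ALU ; RAW r4
t=6 i7:sub.ALU ; RAW r0
t=7 i8:st.MEM ; no-port MEM/MEM
t=8 i9/i10:st.MEM+add.ALU ; pair
t=9 i11:ld.MEM ; no-port MEM/MEM
t=10 i12:ld.MEM ; tail

PAIRS = 2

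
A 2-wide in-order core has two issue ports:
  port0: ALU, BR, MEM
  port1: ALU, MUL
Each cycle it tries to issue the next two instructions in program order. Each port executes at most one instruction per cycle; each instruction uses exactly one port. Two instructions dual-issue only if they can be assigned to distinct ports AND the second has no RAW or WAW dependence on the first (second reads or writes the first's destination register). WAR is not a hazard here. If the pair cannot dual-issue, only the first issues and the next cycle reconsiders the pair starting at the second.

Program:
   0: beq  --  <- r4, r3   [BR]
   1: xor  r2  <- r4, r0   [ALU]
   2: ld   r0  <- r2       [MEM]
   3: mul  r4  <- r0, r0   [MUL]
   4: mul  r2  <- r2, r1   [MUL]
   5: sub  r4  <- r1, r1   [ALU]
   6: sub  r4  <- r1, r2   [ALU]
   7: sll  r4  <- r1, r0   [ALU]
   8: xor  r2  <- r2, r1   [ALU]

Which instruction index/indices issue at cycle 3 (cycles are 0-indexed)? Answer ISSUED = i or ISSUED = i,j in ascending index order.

ISSUED = 4,5

c0: i0&i1 beq.BR/xor.ALU  dual
c1: i2 ld.MEM  RAW r0
c2: i3 mul.MUL  no-port MUL/MUL
c3: i4&i5 mul.MUL/sub.ALU  dual
c4: i6 sub.ALU  WAW r4
c5: i7&i8 sll.ALU/xor.ALU  dual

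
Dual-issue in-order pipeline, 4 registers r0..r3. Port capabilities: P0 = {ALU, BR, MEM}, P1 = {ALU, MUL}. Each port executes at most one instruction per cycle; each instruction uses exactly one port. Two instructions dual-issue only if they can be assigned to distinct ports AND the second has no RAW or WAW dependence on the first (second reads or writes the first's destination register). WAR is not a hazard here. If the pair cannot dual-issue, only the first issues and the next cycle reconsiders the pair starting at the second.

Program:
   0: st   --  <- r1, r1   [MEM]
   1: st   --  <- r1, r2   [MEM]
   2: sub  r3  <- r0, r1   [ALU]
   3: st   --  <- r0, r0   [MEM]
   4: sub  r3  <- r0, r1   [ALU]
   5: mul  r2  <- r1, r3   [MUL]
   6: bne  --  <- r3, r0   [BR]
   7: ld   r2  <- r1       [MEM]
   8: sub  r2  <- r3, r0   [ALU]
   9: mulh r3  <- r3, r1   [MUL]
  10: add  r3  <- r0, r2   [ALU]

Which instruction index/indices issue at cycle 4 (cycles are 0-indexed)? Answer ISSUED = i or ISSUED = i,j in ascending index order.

ISSUED = 7

[0] i0  st.MEM  -- no-port MEM/MEM
[1] i1,i2  st.MEM sub.ALU  -- pair
[2] i3,i4  st.MEM sub.ALU  -- pair
[3] i5,i6  mul.MUL bne.BR  -- pair
[4] i7  ld.MEM  -- WAW r2
[5] i8,i9  sub.ALU mulh.MUL  -- pair
[6] i10  add.ALU  -- tail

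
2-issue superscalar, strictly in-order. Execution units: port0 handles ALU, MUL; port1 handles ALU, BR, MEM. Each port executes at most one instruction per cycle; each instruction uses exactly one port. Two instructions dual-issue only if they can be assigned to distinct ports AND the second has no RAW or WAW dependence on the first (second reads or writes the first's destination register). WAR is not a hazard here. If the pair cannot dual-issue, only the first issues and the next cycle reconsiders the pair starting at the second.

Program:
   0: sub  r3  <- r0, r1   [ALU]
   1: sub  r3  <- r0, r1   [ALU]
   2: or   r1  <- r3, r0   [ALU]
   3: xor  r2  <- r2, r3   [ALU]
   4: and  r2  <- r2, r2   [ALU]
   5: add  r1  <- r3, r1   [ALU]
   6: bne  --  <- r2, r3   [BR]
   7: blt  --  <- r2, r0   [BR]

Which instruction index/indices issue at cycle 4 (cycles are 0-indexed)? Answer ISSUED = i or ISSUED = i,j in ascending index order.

ISSUED = 6

  cy0 -> i0 (sub.ALU) WAW r3
  cy1 -> i1 (sub.ALU) RAW r3
  cy2 -> i2,i3 (or.ALU xor.ALU) pair
  cy3 -> i4,i5 (and.ALU add.ALU) pair
  cy4 -> i6 (bne.BR) no-port BR/BR
  cy5 -> i7 (blt.BR) tail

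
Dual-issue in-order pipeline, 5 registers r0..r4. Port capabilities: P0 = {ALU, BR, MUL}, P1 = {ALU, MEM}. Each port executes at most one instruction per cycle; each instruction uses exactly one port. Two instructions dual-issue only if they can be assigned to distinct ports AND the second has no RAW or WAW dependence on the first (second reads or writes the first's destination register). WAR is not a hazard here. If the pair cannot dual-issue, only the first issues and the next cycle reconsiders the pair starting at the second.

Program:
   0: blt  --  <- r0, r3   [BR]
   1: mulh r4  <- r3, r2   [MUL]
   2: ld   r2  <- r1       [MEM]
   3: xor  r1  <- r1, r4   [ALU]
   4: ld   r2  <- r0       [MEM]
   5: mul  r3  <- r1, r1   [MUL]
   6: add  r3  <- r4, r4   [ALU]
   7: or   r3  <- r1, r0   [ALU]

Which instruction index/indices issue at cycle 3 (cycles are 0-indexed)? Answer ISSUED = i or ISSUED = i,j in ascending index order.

ISSUED = 5

#0 head=0: blt i0 no-port BR/MUL
#1 head=1: mulh+ld i1,i2 pair
#2 head=3: xor+ld i3,i4 pair
#3 head=5: mul i5 WAW r3
#4 head=6: add i6 WAW r3
#5 head=7: or i7 tail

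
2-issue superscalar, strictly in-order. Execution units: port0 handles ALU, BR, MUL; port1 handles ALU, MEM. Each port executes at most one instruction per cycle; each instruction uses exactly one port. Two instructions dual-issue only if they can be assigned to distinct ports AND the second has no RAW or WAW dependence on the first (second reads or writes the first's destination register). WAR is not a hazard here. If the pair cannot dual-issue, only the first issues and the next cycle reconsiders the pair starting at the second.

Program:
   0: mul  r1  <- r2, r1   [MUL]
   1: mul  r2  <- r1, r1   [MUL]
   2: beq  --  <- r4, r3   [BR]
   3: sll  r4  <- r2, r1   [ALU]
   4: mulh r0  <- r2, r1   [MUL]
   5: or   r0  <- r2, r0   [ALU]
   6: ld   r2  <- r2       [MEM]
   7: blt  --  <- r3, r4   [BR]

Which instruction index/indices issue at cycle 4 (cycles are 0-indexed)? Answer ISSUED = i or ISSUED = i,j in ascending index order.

#0 head=0: mul.MUL i0 no-port MUL/MUL
#1 head=1: mul.MUL i1 no-port MUL/BR
#2 head=2: beq.BR/sll.ALU i2&i3 2-wide
#3 head=4: mulh.MUL i4 RAW+WAW r0
#4 head=5: or.ALU/ld.MEM i5&i6 2-wide
#5 head=7: blt.BR i7 tail

ISSUED = 5,6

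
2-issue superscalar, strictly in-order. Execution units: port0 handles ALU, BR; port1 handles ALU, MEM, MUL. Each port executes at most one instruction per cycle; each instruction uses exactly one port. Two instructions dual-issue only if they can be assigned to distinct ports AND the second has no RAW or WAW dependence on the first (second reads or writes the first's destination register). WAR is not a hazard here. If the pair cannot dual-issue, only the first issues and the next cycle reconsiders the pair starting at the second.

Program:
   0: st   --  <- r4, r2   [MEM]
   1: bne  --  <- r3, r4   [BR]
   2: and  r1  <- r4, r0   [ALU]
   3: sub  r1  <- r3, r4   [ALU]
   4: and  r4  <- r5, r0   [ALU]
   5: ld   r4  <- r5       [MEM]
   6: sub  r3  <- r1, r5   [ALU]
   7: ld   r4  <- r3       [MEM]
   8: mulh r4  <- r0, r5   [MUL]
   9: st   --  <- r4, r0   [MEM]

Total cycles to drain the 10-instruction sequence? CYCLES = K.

c0: i0/i1 st.MEM;bne.BR  pair
c1: i2 and.ALU  WAW r1
c2: i3/i4 sub.ALU;and.ALU  pair
c3: i5/i6 ld.MEM;sub.ALU  pair
c4: i7 ld.MEM  no-port MEM/MUL
c5: i8 mulh.MUL  no-port MUL/MEM
c6: i9 st.MEM  tail

CYCLES = 7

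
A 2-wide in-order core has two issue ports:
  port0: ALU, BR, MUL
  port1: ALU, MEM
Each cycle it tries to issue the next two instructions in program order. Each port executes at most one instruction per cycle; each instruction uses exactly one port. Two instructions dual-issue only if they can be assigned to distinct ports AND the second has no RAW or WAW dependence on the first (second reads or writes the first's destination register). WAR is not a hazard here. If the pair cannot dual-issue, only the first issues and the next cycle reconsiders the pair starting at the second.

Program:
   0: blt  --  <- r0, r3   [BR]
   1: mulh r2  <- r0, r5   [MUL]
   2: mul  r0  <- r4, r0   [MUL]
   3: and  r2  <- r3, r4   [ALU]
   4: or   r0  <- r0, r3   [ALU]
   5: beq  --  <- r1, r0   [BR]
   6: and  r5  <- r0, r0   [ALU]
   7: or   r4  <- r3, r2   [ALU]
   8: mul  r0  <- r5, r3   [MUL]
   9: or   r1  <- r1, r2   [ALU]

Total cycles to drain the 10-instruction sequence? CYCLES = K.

CYCLES = 7

0. blt.BR @i0  | no-port BR/MUL
1. mulh.MUL @i1  | no-port MUL/MUL
2. mul.MUL/and.ALU @i2&i3  | pair
3. or.ALU @i4  | RAW r0
4. beq.BR/and.ALU @i5&i6  | pair
5. or.ALU/mul.MUL @i7&i8  | pair
6. or.ALU @i9  | tail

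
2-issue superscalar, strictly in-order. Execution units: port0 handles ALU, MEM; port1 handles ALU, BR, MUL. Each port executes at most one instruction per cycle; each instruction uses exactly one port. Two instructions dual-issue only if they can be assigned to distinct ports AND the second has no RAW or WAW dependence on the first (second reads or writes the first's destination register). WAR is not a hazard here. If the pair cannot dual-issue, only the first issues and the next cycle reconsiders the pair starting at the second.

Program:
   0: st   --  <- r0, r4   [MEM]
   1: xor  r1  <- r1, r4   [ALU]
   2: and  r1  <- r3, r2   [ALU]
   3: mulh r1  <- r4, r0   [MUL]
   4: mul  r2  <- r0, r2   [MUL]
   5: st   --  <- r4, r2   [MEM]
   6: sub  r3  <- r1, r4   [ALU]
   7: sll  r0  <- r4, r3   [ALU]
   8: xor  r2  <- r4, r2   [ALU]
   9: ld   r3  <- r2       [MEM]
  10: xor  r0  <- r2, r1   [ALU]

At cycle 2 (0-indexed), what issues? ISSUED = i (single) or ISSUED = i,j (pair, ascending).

  cy0 -> i0&i1 (st/xor) dual
  cy1 -> i2 (and) WAW r1
  cy2 -> i3 (mulh) no-port MUL/MUL
  cy3 -> i4 (mul) RAW r2
  cy4 -> i5&i6 (st/sub) dual
  cy5 -> i7&i8 (sll/xor) dual
  cy6 -> i9&i10 (ld/xor) dual

ISSUED = 3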